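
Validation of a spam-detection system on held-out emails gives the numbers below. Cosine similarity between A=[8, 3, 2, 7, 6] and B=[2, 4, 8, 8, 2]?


A·B = 8·2 + 3·4 + 2·8 + 7·8 + 6·2 = 112
‖A‖ = √162 = 12.7279, ‖B‖ = √152 = 12.3288
cos = 112/(√162·√152) = 112/√24624 = 0.7137

0.7137


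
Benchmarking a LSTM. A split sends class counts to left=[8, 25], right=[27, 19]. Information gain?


Parent = [35, 44], H_parent = 0.9906
H_left = 0.799 (n=33), H_right = 0.9781 (n=46)
H_children = (33/79)·0.799 + (46/79)·0.9781 = 0.9033
IG = 0.9906 - 0.9033 = 0.0873

0.0873


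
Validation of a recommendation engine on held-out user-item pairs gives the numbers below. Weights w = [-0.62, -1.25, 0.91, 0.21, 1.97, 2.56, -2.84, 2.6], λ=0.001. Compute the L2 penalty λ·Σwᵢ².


‖w‖₂² = (-0.62)² + (-1.25)² + (0.91)² + (0.21)² + (1.97)² + (2.56)² + (-2.84)² + (2.6)²
     = 0.3844 + 1.5625 + 0.8281 + 0.0441 + 3.8809 + 6.5536 + 8.0656 + 6.76
     = 28.0792
λ·‖w‖₂² = 0.001·28.0792 = 0.028079

0.028079


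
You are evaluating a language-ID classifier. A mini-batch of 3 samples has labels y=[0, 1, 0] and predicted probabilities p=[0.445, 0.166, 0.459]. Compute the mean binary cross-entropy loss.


L[0] = -ln(1-0.445) = -ln(0.555) = 0.5888
L[1] = -ln(0.166) = 1.7958
L[2] = -ln(1-0.459) = -ln(0.541) = 0.6143
mean = (0.5888 + 1.7958 + 0.6143)/3 = 0.9996

0.9996


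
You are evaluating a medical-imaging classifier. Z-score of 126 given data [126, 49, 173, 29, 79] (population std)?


μ = 91.2, σ = 52.3465
z = (126 - 91.2)/52.3465 = 0.6648

0.6648


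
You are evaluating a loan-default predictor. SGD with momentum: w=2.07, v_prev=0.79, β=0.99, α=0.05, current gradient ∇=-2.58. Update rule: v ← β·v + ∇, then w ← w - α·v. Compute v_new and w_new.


v_new = 0.99·0.79 - 2.58 = 0.7821 - 2.58 = -1.7979
w_new = 2.07 - 0.05·-1.7979 = 2.07 + 0.089895 = 2.159895

v_new=-1.7979, w_new=2.159895


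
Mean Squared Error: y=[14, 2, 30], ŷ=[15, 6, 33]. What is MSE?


Squared errors: (14-15)²=1, (2-6)²=16, (30-33)²=9
Sum = 26
MSE = 26/3 = 26/3

26/3


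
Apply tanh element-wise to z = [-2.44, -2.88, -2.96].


tanh(-2.44) = -0.9849
tanh(-2.88) = -0.9937
tanh(-2.96) = -0.9946
result = [-0.9849, -0.9937, -0.9946]

[-0.9849, -0.9937, -0.9946]


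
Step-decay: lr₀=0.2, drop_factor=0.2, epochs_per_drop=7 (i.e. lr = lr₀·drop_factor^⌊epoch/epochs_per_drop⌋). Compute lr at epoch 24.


n_drops = ⌊24/7⌋ = 3
lr = 0.2·0.2^3 = 0.2·0.008 = 0.0016

0.0016


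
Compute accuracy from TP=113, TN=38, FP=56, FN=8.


Accuracy = (TP+TN)/(TP+TN+FP+FN)
= (113+38)/(215)
= 151/215 = 70.23%

70.23%


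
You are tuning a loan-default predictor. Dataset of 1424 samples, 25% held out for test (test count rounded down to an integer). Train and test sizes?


Test = ⌊1424·25/100⌋ = 356
Train = 1424 - 356 = 1068

Train: 1068, Test: 356


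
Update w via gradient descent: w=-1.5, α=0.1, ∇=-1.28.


w_new = w - α·∇
= -1.5 - 0.1·-1.28
= -1.5 + 0.128
= -1.372

-1.372


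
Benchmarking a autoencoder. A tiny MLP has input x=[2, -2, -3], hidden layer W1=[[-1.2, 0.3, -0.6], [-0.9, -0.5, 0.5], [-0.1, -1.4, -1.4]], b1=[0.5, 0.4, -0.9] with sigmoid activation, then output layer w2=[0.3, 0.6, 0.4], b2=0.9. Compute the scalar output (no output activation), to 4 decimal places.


z1[0] = (-1.2)·(2) + (0.3)·(-2) + (-0.6)·(-3) + 0.5 = -0.7
z1[1] = (-0.9)·(2) + (-0.5)·(-2) + (0.5)·(-3) + 0.4 = -1.9
z1[2] = (-0.1)·(2) + (-1.4)·(-2) + (-1.4)·(-3) - 0.9 = 5.9
h = sigmoid(z1) = [0.3318, 0.1301, 0.9973]
output = (0.3)·(0.3318) + (0.6)·(0.1301) + (0.4)·(0.9973) + 0.9 = 1.4765

1.4765


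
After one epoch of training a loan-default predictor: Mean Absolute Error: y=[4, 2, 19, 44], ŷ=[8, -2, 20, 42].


Absolute errors: |4-8|=4, |2+ 2|=4, |19-20|=1, |44-42|=2
Sum = 11
MAE = 11/4 = 11/4

11/4


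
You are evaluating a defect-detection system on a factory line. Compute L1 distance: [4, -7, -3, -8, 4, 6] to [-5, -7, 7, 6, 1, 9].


d = |4+ 5| + |-7+ 7| + |-3-7| + |-8-6| + |4-1| + |6-9|
  = 9 + 0 + 10 + 14 + 3 + 3
  = 39

39


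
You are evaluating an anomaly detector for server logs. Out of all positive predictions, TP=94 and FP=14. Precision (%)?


Precision = TP/(TP+FP)
= 94/(94+14)
= 94/108 = 87.04%

87.04%


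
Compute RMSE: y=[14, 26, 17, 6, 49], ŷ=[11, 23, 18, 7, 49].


MSE = 20/5 = 4
RMSE = √(20/5) = 2.0

2.0


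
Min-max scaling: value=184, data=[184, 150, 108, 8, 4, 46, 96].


min=4, max=184
(184-4)/(184-4) = 180/180 = 1.0

1.0


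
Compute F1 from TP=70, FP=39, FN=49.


Precision = 70/109 = 0.6422
Recall = 70/119 = 0.5882
F1 = 2·P·R/(P+R) = 2·TP/(2·TP+FP+FN) = 140/(140+39+49) = 140/228 = 0.614

0.614


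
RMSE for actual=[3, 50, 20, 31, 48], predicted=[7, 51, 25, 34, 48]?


MSE = 51/5 = 10.2
RMSE = √(51/5) = 3.1937

3.1937


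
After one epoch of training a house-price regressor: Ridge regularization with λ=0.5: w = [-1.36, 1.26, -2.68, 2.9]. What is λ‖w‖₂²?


‖w‖₂² = (-1.36)² + (1.26)² + (-2.68)² + (2.9)²
     = 1.8496 + 1.5876 + 7.1824 + 8.41
     = 19.0296
λ·‖w‖₂² = 0.5·19.0296 = 9.5148

9.5148


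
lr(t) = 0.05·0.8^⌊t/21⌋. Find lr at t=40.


n_drops = ⌊40/21⌋ = 1
lr = 0.05·0.8^1 = 0.05·0.8 = 0.04

0.04


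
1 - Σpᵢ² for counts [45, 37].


Probabilities: [45/82, 37/82] ≈ [0.5488, 0.4512]
Σpᵢ² = (2025 + 1369)/82² = 3394/6724
Gini = 1 - Σpᵢ² = 1 - 3394/6724 = 0.4952

0.4952


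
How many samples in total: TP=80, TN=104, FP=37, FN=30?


Total = TP + TN + FP + FN
= 80 + 104 + 37 + 30
= 251
(Predicted positive: 117, predicted negative: 134)

251


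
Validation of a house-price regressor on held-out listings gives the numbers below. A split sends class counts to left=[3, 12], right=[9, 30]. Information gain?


Parent = [12, 42], H_parent = 0.7642
H_left = 0.7219 (n=15), H_right = 0.7793 (n=39)
H_children = (15/54)·0.7219 + (39/54)·0.7793 = 0.7634
IG = 0.7642 - 0.7634 = 0.0008

0.0008


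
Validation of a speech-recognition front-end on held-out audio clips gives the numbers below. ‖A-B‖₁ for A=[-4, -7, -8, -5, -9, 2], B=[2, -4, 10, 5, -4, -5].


d = |-4-2| + |-7+ 4| + |-8-10| + |-5-5| + |-9+ 4| + |2+ 5|
  = 6 + 3 + 18 + 10 + 5 + 7
  = 49

49


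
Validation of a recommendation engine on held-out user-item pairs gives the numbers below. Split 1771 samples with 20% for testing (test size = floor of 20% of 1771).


Test = ⌊1771·20/100⌋ = 354
Train = 1771 - 354 = 1417

Train: 1417, Test: 354


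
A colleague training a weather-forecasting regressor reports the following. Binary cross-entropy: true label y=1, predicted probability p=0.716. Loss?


BCE = -[y·ln(p) + (1-y)·ln(1-p)]
= -1·ln(0.716) - 0
= -ln(0.716) = 0.3341

0.3341


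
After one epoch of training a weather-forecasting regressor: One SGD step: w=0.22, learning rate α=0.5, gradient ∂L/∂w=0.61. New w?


w_new = w - α·∇
= 0.22 - 0.5·0.61
= 0.22 - 0.305
= -0.085

-0.085


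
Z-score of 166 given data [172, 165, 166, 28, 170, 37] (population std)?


μ = 123, σ = 64.0885
z = (166 - 123)/64.0885 = 0.6709

0.6709


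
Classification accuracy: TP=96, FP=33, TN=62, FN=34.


Accuracy = (TP+TN)/(TP+TN+FP+FN)
= (96+62)/(225)
= 158/225 = 70.22%

70.22%


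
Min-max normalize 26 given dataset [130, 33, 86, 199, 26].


min=26, max=199
(26-26)/(199-26) = 0/173 = 0.0

0.0


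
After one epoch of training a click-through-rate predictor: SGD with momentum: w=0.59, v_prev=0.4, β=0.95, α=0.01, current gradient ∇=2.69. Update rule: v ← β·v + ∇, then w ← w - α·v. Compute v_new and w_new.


v_new = 0.95·0.4 + 2.69 = 0.38 + 2.69 = 3.07
w_new = 0.59 - 0.01·3.07 = 0.59 - 0.0307 = 0.5593

v_new=3.07, w_new=0.5593


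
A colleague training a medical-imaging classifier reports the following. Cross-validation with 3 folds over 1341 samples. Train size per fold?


Fold size = 1341/3 = 447
Training per fold = 1341 - 447 = 894

894


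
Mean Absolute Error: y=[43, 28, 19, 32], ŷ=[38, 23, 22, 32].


Absolute errors: |43-38|=5, |28-23|=5, |19-22|=3, |32-32|=0
Sum = 13
MAE = 13/4 = 13/4

13/4


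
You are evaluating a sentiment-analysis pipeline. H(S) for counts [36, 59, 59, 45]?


Probabilities: [36/199, 59/199, 59/199, 45/199] ≈ [0.1809, 0.2965, 0.2965, 0.2261]
H = -((36/199)·log₂(36/199) + (59/199)·log₂(59/199) + (59/199)·log₂(59/199) + (45/199)·log₂(45/199))
  = 1.9713 bits

1.9713 bits


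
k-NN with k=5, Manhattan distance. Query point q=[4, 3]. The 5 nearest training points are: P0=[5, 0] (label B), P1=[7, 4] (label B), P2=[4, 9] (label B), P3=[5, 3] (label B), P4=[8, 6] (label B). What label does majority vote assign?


d(q,P0) = 4  (label B)
d(q,P1) = 4  (label B)
d(q,P2) = 6  (label B)
d(q,P3) = 1  (label B)
d(q,P4) = 7  (label B)
Votes: A=0, B=5
Majority → B

B


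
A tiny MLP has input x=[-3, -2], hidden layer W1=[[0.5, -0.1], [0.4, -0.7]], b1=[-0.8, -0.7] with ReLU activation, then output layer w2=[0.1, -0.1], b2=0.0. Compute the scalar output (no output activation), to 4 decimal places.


z1[0] = (0.5)·(-3) + (-0.1)·(-2) - 0.8 = -2.1
z1[1] = (0.4)·(-3) + (-0.7)·(-2) - 0.7 = -0.5
h = ReLU(z1) = [0.0, 0.0]
output = (0.1)·(0.0) + (-0.1)·(0.0) + 0.0 = 0.0

0.0


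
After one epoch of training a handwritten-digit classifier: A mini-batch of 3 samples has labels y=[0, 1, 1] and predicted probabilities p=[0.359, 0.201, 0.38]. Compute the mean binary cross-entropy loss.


L[0] = -ln(1-0.359) = -ln(0.641) = 0.4447
L[1] = -ln(0.201) = 1.6045
L[2] = -ln(0.38) = 0.9676
mean = (0.4447 + 1.6045 + 0.9676)/3 = 1.0056

1.0056


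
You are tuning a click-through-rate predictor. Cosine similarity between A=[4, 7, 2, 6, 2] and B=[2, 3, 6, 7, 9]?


A·B = 4·2 + 7·3 + 2·6 + 6·7 + 2·9 = 101
‖A‖ = √109 = 10.4403, ‖B‖ = √179 = 13.3791
cos = 101/(√109·√179) = 101/√19511 = 0.7231

0.7231


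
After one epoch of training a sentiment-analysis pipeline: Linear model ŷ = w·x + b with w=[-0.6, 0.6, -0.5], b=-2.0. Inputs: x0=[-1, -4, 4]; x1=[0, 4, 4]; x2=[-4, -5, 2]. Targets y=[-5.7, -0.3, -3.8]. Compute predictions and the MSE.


ŷ0 = (-0.6)·(-1) + (0.6)·(-4) + (-0.5)·(4) - 2.0 = -5.8
ŷ1 = (-0.6)·(0) + (0.6)·(4) + (-0.5)·(4) - 2.0 = -1.6
ŷ2 = (-0.6)·(-4) + (0.6)·(-5) + (-0.5)·(2) - 2.0 = -3.6
errors² = [0.01, 1.69, 0.04]
MSE = 1.7400/3 = 0.58

0.58


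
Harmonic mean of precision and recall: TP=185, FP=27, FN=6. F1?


Precision = 185/212 = 0.8726
Recall = 185/191 = 0.9686
F1 = 2·P·R/(P+R) = 2·TP/(2·TP+FP+FN) = 370/(370+27+6) = 370/403 = 0.9181

0.9181


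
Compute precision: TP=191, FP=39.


Precision = TP/(TP+FP)
= 191/(191+39)
= 191/230 = 83.04%

83.04%


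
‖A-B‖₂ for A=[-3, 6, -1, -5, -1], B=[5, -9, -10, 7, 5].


d = √((-3-5)² + (6+ 9)² + (-1+ 10)² + (-5-7)² + (-1-5)²)
  = √(64 + 225 + 81 + 144 + 36)
  = √550 = 23.4521

23.4521


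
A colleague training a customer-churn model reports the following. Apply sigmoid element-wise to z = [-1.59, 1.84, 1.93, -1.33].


σ(-1.59) = 1/(1+e^1.59) = 0.1694
σ(1.84) = 1/(1+e^-1.84) = 0.8629
σ(1.93) = 1/(1+e^-1.93) = 0.8732
σ(-1.33) = 1/(1+e^1.33) = 0.2092
result = [0.1694, 0.8629, 0.8732, 0.2092]

[0.1694, 0.8629, 0.8732, 0.2092]


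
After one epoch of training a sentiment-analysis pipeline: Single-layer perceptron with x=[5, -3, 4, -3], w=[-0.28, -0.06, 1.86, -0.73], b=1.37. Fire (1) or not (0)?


z = (5)·(-0.28) + (-3)·(-0.06) + (4)·(1.86) + (-3)·(-0.73) + 1.37
  = 9.78
step(z) = 1 (z≥0)

1


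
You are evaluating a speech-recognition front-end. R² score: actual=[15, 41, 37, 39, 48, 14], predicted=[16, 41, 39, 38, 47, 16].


ȳ = 32.3333
SS_res = Σ(y-ŷ)² = 11
SS_tot = Σ(y-ȳ)² = 1023.33
R² = 1 - SS_res/SS_tot = 1 - 0.0107 = 0.9893

0.9893


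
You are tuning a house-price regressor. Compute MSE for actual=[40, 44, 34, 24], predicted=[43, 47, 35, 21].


Squared errors: (40-43)²=9, (44-47)²=9, (34-35)²=1, (24-21)²=9
Sum = 28
MSE = 28/4 = 7

7


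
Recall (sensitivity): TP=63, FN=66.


Recall = TP/(TP+FN)
= 63/(63+66)
= 63/129 = 48.84%

48.84%


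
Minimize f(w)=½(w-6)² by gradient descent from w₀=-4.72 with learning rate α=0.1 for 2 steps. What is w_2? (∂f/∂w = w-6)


step 1: grad = -4.72-6 = -10.72; w = -4.72 - 0.1·(-10.72) = -3.648
step 2: grad = -3.648-6 = -9.648; w = -3.648 - 0.1·(-9.648) = -2.6832

-2.6832


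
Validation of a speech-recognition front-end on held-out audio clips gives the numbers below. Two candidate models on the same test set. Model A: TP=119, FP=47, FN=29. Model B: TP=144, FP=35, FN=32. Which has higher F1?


Model A: P=119/166=0.7169, R=119/148=0.8041, F1=2PR/(P+R)=2TP/(2TP+FP+FN)=238/314=0.758
Model B: P=144/179=0.8045, R=144/176=0.8182, F1=2PR/(P+R)=2TP/(2TP+FP+FN)=288/355=0.8113
0.758 < 0.8113 → Model B

Model B


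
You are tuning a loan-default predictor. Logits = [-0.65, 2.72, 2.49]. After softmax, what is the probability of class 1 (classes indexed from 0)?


Exponentials: e^-0.65=0.522, e^2.72=15.1803, e^2.49=12.0613
Sum = 27.7636
Softmax = [0.0188, 0.5468, 0.4344]
p[1] = 15.1803/27.7636 = 0.5468

0.5468


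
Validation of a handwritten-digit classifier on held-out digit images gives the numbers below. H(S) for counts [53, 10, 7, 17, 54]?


Probabilities: [53/141, 10/141, 7/141, 17/141, 54/141] ≈ [0.3759, 0.0709, 0.0496, 0.1206, 0.383]
H = -((53/141)·log₂(53/141) + (10/141)·log₂(10/141) + (7/141)·log₂(7/141) + (17/141)·log₂(17/141) + (54/141)·log₂(54/141))
  = 1.9147 bits

1.9147 bits


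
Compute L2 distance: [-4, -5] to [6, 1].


d = √((-4-6)² + (-5-1)²)
  = √(100 + 36)
  = √136 = 11.6619

11.6619


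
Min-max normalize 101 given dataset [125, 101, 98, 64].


min=64, max=125
(101-64)/(125-64) = 37/61 = 0.6066

0.6066


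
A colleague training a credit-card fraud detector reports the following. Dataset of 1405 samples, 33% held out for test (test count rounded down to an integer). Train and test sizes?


Test = ⌊1405·33/100⌋ = 463
Train = 1405 - 463 = 942

Train: 942, Test: 463


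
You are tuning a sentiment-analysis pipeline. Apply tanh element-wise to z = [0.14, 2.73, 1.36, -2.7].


tanh(0.14) = 0.1391
tanh(2.73) = 0.9915
tanh(1.36) = 0.8764
tanh(-2.7) = -0.991
result = [0.1391, 0.9915, 0.8764, -0.991]

[0.1391, 0.9915, 0.8764, -0.991]


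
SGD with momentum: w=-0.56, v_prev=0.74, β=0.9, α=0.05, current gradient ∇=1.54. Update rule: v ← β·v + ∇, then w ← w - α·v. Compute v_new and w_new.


v_new = 0.9·0.74 + 1.54 = 0.666 + 1.54 = 2.206
w_new = -0.56 - 0.05·2.206 = -0.56 - 0.1103 = -0.6703

v_new=2.206, w_new=-0.6703


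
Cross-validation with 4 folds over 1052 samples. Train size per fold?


Fold size = 1052/4 = 263
Training per fold = 1052 - 263 = 789

789


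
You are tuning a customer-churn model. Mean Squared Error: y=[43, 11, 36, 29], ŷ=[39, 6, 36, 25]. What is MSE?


Squared errors: (43-39)²=16, (11-6)²=25, (36-36)²=0, (29-25)²=16
Sum = 57
MSE = 57/4 = 57/4

57/4


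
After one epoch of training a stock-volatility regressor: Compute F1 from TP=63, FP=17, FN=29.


Precision = 63/80 = 0.7875
Recall = 63/92 = 0.6848
F1 = 2·P·R/(P+R) = 2·TP/(2·TP+FP+FN) = 126/(126+17+29) = 126/172 = 0.7326

0.7326


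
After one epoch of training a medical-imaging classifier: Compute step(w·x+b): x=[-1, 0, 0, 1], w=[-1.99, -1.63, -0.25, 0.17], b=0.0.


z = (-1)·(-1.99) + (0)·(-1.63) + (0)·(-0.25) + (1)·(0.17) + 0.0
  = 2.16
step(z) = 1 (z≥0)

1


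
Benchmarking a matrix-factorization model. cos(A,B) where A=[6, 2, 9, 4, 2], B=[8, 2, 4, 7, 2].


A·B = 6·8 + 2·2 + 9·4 + 4·7 + 2·2 = 120
‖A‖ = √141 = 11.8743, ‖B‖ = √137 = 11.7047
cos = 120/(√141·√137) = 120/√19317 = 0.8634

0.8634


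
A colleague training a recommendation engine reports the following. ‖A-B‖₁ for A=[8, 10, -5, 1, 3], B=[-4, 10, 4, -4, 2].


d = |8+ 4| + |10-10| + |-5-4| + |1+ 4| + |3-2|
  = 12 + 0 + 9 + 5 + 1
  = 27

27


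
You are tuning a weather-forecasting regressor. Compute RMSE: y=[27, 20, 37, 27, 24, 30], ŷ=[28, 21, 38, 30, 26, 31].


MSE = 17/6 = 2.8333
RMSE = √(17/6) = 1.6833

1.6833


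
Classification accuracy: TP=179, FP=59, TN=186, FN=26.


Accuracy = (TP+TN)/(TP+TN+FP+FN)
= (179+186)/(450)
= 365/450 = 81.11%

81.11%


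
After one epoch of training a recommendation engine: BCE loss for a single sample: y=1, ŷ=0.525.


BCE = -[y·ln(p) + (1-y)·ln(1-p)]
= -1·ln(0.525) - 0
= -ln(0.525) = 0.6444

0.6444


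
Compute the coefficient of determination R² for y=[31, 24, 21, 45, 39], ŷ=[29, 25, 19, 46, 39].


ȳ = 32
SS_res = Σ(y-ŷ)² = 10
SS_tot = Σ(y-ȳ)² = 404
R² = 1 - SS_res/SS_tot = 1 - 0.0248 = 0.9752

0.9752


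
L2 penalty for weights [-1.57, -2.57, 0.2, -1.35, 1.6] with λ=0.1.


‖w‖₂² = (-1.57)² + (-2.57)² + (0.2)² + (-1.35)² + (1.6)²
     = 2.4649 + 6.6049 + 0.04 + 1.8225 + 2.56
     = 13.4923
λ·‖w‖₂² = 0.1·13.4923 = 1.34923

1.34923


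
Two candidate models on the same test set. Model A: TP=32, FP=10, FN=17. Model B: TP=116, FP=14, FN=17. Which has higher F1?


Model A: P=32/42=0.7619, R=32/49=0.6531, F1=2PR/(P+R)=2TP/(2TP+FP+FN)=64/91=0.7033
Model B: P=116/130=0.8923, R=116/133=0.8722, F1=2PR/(P+R)=2TP/(2TP+FP+FN)=232/263=0.8821
0.7033 < 0.8821 → Model B

Model B


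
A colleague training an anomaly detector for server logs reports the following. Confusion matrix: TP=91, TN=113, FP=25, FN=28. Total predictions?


Total = TP + TN + FP + FN
= 91 + 113 + 25 + 28
= 257
(Predicted positive: 116, predicted negative: 141)

257


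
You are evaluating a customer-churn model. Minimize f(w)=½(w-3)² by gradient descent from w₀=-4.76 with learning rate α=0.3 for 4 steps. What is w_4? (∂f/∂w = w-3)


step 1: grad = -4.76-3 = -7.76; w = -4.76 - 0.3·(-7.76) = -2.432
step 2: grad = -2.432-3 = -5.432; w = -2.432 - 0.3·(-5.432) = -0.8024
step 3: grad = -0.8024-3 = -3.8024; w = -0.8024 - 0.3·(-3.8024) = 0.33832
step 4: grad = 0.33832-3 = -2.66168; w = 0.33832 - 0.3·(-2.66168) = 1.136824

1.136824


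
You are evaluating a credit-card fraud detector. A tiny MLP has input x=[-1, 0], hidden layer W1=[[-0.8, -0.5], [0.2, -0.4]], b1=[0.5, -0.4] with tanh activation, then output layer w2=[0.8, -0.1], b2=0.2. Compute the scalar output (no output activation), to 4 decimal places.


z1[0] = (-0.8)·(-1) + (-0.5)·(0) + 0.5 = 1.3
z1[1] = (0.2)·(-1) + (-0.4)·(0) - 0.4 = -0.6
h = tanh(z1) = [0.8617, -0.537]
output = (0.8)·(0.8617) + (-0.1)·(-0.537) + 0.2 = 0.9431

0.9431


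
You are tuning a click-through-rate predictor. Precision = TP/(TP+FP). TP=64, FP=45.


Precision = TP/(TP+FP)
= 64/(64+45)
= 64/109 = 58.72%

58.72%


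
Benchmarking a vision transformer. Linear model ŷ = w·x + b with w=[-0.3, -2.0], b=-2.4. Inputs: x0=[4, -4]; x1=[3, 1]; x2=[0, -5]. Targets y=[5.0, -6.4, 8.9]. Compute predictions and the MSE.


ŷ0 = (-0.3)·(4) + (-2.0)·(-4) - 2.4 = 4.4
ŷ1 = (-0.3)·(3) + (-2.0)·(1) - 2.4 = -5.3
ŷ2 = (-0.3)·(0) + (-2.0)·(-5) - 2.4 = 7.6
errors² = [0.36, 1.21, 1.69]
MSE = 3.2600/3 = 1.0867

1.0867


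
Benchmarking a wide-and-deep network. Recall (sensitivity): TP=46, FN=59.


Recall = TP/(TP+FN)
= 46/(46+59)
= 46/105 = 43.81%

43.81%


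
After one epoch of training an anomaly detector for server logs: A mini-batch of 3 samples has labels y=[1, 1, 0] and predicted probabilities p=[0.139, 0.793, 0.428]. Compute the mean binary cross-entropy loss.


L[0] = -ln(0.139) = 1.9733
L[1] = -ln(0.793) = 0.2319
L[2] = -ln(1-0.428) = -ln(0.572) = 0.5586
mean = (1.9733 + 0.2319 + 0.5586)/3 = 0.9213

0.9213


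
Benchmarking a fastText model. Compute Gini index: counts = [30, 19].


Probabilities: [30/49, 19/49] ≈ [0.6122, 0.3878]
Σpᵢ² = (900 + 361)/49² = 1261/2401
Gini = 1 - Σpᵢ² = 1 - 1261/2401 = 0.4748

0.4748


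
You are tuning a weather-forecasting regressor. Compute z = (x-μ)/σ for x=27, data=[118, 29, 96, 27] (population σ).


μ = 67.5, σ = 40.2647
z = (27 - 67.5)/40.2647 = -1.0058

-1.0058


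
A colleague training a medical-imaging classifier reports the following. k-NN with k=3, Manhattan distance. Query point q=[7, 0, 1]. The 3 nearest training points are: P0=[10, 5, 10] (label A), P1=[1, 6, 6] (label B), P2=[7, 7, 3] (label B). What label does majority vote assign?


d(q,P0) = 17  (label A)
d(q,P1) = 17  (label B)
d(q,P2) = 9  (label B)
Votes: A=1, B=2
Majority → B

B


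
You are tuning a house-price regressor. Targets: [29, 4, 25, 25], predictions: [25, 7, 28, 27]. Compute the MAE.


Absolute errors: |29-25|=4, |4-7|=3, |25-28|=3, |25-27|=2
Sum = 12
MAE = 12/4 = 3

3


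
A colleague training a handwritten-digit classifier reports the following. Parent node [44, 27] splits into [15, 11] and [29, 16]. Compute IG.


Parent = [44, 27], H_parent = 0.9582
H_left = 0.9829 (n=26), H_right = 0.9389 (n=45)
H_children = (26/71)·0.9829 + (45/71)·0.9389 = 0.955
IG = 0.9582 - 0.955 = 0.0032

0.0032


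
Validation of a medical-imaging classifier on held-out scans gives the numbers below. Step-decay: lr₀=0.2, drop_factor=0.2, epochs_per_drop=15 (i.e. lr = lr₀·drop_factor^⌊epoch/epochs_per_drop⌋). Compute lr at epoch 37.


n_drops = ⌊37/15⌋ = 2
lr = 0.2·0.2^2 = 0.2·0.04 = 0.008

0.008


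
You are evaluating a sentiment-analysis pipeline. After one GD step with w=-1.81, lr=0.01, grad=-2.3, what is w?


w_new = w - α·∇
= -1.81 - 0.01·-2.3
= -1.81 + 0.023
= -1.787

-1.787


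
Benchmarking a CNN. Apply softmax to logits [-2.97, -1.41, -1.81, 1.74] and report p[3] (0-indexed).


Exponentials: e^-2.97=0.0513, e^-1.41=0.2441, e^-1.81=0.1637, e^1.74=5.6973
Sum = 6.1564
Softmax = [0.0083, 0.0397, 0.0266, 0.9254]
p[3] = 5.6973/6.1564 = 0.9254

0.9254


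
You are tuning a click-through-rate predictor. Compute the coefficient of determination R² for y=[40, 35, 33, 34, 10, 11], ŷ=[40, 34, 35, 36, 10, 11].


ȳ = 27.1667
SS_res = Σ(y-ŷ)² = 9
SS_tot = Σ(y-ȳ)² = 862.83
R² = 1 - SS_res/SS_tot = 1 - 0.0104 = 0.9896

0.9896


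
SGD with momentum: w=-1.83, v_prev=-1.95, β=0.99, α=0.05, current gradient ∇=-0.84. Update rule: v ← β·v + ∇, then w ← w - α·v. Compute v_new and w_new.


v_new = 0.99·-1.95 - 0.84 = -1.9305 - 0.84 = -2.7705
w_new = -1.83 - 0.05·-2.7705 = -1.83 + 0.138525 = -1.691475

v_new=-2.7705, w_new=-1.691475


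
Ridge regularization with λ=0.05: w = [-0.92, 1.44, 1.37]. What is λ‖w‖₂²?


‖w‖₂² = (-0.92)² + (1.44)² + (1.37)²
     = 0.8464 + 2.0736 + 1.8769
     = 4.7969
λ·‖w‖₂² = 0.05·4.7969 = 0.239845

0.239845


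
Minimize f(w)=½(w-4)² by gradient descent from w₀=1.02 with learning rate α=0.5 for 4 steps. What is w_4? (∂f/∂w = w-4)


step 1: grad = 1.02-4 = -2.98; w = 1.02 - 0.5·(-2.98) = 2.51
step 2: grad = 2.51-4 = -1.49; w = 2.51 - 0.5·(-1.49) = 3.255
step 3: grad = 3.255-4 = -0.745; w = 3.255 - 0.5·(-0.745) = 3.6275
step 4: grad = 3.6275-4 = -0.3725; w = 3.6275 - 0.5·(-0.3725) = 3.81375

3.81375


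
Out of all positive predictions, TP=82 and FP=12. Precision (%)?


Precision = TP/(TP+FP)
= 82/(82+12)
= 82/94 = 87.23%

87.23%


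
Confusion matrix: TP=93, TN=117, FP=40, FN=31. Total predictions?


Total = TP + TN + FP + FN
= 93 + 117 + 40 + 31
= 281
(Predicted positive: 133, predicted negative: 148)

281


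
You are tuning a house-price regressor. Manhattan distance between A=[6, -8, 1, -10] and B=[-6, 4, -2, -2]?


d = |6+ 6| + |-8-4| + |1+ 2| + |-10+ 2|
  = 12 + 12 + 3 + 8
  = 35

35


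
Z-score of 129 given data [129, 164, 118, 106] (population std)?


μ = 129.25, σ = 21.6492
z = (129 - 129.25)/21.6492 = -0.0115

-0.0115


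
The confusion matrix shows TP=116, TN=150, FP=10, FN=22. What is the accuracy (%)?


Accuracy = (TP+TN)/(TP+TN+FP+FN)
= (116+150)/(298)
= 266/298 = 89.26%

89.26%


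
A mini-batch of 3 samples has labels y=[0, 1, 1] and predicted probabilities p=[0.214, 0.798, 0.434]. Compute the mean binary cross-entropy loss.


L[0] = -ln(1-0.214) = -ln(0.786) = 0.2408
L[1] = -ln(0.798) = 0.2256
L[2] = -ln(0.434) = 0.8347
mean = (0.2408 + 0.2256 + 0.8347)/3 = 0.4337

0.4337


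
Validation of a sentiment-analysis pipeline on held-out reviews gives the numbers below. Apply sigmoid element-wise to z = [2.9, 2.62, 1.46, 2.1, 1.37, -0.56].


σ(2.9) = 1/(1+e^-2.9) = 0.9478
σ(2.62) = 1/(1+e^-2.62) = 0.9321
σ(1.46) = 1/(1+e^-1.46) = 0.8115
σ(2.1) = 1/(1+e^-2.1) = 0.8909
σ(1.37) = 1/(1+e^-1.37) = 0.7974
σ(-0.56) = 1/(1+e^0.56) = 0.3635
result = [0.9478, 0.9321, 0.8115, 0.8909, 0.7974, 0.3635]

[0.9478, 0.9321, 0.8115, 0.8909, 0.7974, 0.3635]


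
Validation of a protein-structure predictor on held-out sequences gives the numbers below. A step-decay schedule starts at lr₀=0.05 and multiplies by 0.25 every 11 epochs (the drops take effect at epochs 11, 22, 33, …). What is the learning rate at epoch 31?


n_drops = ⌊31/11⌋ = 2
lr = 0.05·0.25^2 = 0.05·0.0625 = 0.003125

0.003125


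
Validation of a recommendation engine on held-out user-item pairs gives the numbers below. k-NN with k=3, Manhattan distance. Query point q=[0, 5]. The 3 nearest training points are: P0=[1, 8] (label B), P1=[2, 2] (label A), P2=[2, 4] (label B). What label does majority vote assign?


d(q,P0) = 4  (label B)
d(q,P1) = 5  (label A)
d(q,P2) = 3  (label B)
Votes: A=1, B=2
Majority → B

B


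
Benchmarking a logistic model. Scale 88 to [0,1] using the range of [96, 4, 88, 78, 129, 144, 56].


min=4, max=144
(88-4)/(144-4) = 84/140 = 0.6

0.6


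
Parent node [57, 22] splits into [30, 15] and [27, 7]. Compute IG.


Parent = [57, 22], H_parent = 0.8534
H_left = 0.9183 (n=45), H_right = 0.7335 (n=34)
H_children = (45/79)·0.9183 + (34/79)·0.7335 = 0.8388
IG = 0.8534 - 0.8388 = 0.0146

0.0146


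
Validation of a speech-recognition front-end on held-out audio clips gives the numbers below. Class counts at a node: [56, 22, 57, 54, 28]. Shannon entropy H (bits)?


Probabilities: [56/217, 22/217, 57/217, 54/217, 28/217] ≈ [0.2581, 0.1014, 0.2627, 0.2488, 0.129]
H = -((56/217)·log₂(56/217) + (22/217)·log₂(22/217) + (57/217)·log₂(57/217) + (54/217)·log₂(54/217) + (28/217)·log₂(28/217))
  = 2.2262 bits

2.2262 bits


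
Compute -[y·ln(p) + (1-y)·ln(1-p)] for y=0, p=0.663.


BCE = -[y·ln(p) + (1-y)·ln(1-p)]
= -0 - 1·ln(1-0.663)
= -ln(0.337) = 1.0877

1.0877


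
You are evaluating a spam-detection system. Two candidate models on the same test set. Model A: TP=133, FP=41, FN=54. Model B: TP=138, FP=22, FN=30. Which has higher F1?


Model A: P=133/174=0.7644, R=133/187=0.7112, F1=2PR/(P+R)=2TP/(2TP+FP+FN)=266/361=0.7368
Model B: P=138/160=0.8625, R=138/168=0.8214, F1=2PR/(P+R)=2TP/(2TP+FP+FN)=276/328=0.8415
0.7368 < 0.8415 → Model B

Model B


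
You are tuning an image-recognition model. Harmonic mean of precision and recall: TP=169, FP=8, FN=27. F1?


Precision = 169/177 = 0.9548
Recall = 169/196 = 0.8622
F1 = 2·P·R/(P+R) = 2·TP/(2·TP+FP+FN) = 338/(338+8+27) = 338/373 = 0.9062

0.9062


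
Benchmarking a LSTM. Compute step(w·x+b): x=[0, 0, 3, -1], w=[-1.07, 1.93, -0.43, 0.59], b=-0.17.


z = (0)·(-1.07) + (0)·(1.93) + (3)·(-0.43) + (-1)·(0.59) - 0.17
  = -2.05
step(z) = 0 (z<0)

0


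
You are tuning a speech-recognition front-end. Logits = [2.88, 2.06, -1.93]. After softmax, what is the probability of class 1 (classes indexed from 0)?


Exponentials: e^2.88=17.8143, e^2.06=7.846, e^-1.93=0.1451
Sum = 25.8054
Softmax = [0.6903, 0.304, 0.0056]
p[1] = 7.846/25.8054 = 0.304

0.304


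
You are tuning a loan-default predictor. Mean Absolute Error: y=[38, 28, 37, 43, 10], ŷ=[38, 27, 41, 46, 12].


Absolute errors: |38-38|=0, |28-27|=1, |37-41|=4, |43-46|=3, |10-12|=2
Sum = 10
MAE = 10/5 = 2

2


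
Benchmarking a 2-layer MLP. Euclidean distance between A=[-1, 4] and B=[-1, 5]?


d = √((-1+ 1)² + (4-5)²)
  = √(0 + 1)
  = √1 = 1.0

1.0


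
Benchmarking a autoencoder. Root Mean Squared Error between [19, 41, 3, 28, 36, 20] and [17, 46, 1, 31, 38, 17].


MSE = 55/6 = 9.1667
RMSE = √(55/6) = 3.0277

3.0277


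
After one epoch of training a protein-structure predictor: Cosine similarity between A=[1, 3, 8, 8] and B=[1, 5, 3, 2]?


A·B = 1·1 + 3·5 + 8·3 + 8·2 = 56
‖A‖ = √138 = 11.7473, ‖B‖ = √39 = 6.245
cos = 56/(√138·√39) = 56/√5382 = 0.7633

0.7633


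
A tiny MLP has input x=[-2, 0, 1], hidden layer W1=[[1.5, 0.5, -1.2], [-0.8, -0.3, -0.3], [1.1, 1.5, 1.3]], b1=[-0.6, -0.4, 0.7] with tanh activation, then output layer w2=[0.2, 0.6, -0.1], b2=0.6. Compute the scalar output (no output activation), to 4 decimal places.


z1[0] = (1.5)·(-2) + (0.5)·(0) + (-1.2)·(1) - 0.6 = -4.8
z1[1] = (-0.8)·(-2) + (-0.3)·(0) + (-0.3)·(1) - 0.4 = 0.9
z1[2] = (1.1)·(-2) + (1.5)·(0) + (1.3)·(1) + 0.7 = -0.2
h = tanh(z1) = [-0.9999, 0.7163, -0.1974]
output = (0.2)·(-0.9999) + (0.6)·(0.7163) + (-0.1)·(-0.1974) + 0.6 = 0.8495

0.8495


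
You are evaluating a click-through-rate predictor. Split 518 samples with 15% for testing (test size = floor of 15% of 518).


Test = ⌊518·15/100⌋ = 77
Train = 518 - 77 = 441

Train: 441, Test: 77


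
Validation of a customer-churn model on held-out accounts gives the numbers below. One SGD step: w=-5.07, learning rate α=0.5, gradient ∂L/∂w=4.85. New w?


w_new = w - α·∇
= -5.07 - 0.5·4.85
= -5.07 - 2.425
= -7.495

-7.495


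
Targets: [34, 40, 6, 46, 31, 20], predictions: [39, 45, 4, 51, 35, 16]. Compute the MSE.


Squared errors: (34-39)²=25, (40-45)²=25, (6-4)²=4, (46-51)²=25, (31-35)²=16, (20-16)²=16
Sum = 111
MSE = 111/6 = 37/2

37/2


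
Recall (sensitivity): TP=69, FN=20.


Recall = TP/(TP+FN)
= 69/(69+20)
= 69/89 = 77.53%

77.53%


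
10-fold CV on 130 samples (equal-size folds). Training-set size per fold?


Fold size = 130/10 = 13
Training per fold = 130 - 13 = 117

117


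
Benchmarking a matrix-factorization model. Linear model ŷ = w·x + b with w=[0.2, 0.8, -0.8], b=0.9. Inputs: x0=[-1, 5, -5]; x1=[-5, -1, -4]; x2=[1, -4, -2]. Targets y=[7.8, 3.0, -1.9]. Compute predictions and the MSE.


ŷ0 = (0.2)·(-1) + (0.8)·(5) + (-0.8)·(-5) + 0.9 = 8.7
ŷ1 = (0.2)·(-5) + (0.8)·(-1) + (-0.8)·(-4) + 0.9 = 2.3
ŷ2 = (0.2)·(1) + (0.8)·(-4) + (-0.8)·(-2) + 0.9 = -0.5
errors² = [0.81, 0.49, 1.96]
MSE = 3.2600/3 = 1.0867

1.0867


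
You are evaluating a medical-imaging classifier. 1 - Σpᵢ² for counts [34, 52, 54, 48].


Probabilities: [34/188, 52/188, 54/188, 48/188] ≈ [0.1809, 0.2766, 0.2872, 0.2553]
Σpᵢ² = (1156 + 2704 + 2916 + 2304)/188² = 9080/35344
Gini = 1 - Σpᵢ² = 1 - 9080/35344 = 0.7431

0.7431


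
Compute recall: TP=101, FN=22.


Recall = TP/(TP+FN)
= 101/(101+22)
= 101/123 = 82.11%

82.11%


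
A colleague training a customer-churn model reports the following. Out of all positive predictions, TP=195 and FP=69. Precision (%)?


Precision = TP/(TP+FP)
= 195/(195+69)
= 195/264 = 73.86%

73.86%


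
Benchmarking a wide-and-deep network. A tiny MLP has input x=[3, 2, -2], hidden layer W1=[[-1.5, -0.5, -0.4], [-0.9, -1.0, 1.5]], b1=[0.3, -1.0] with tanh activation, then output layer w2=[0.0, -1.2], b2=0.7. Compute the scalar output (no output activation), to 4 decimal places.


z1[0] = (-1.5)·(3) + (-0.5)·(2) + (-0.4)·(-2) + 0.3 = -4.4
z1[1] = (-0.9)·(3) + (-1.0)·(2) + (1.5)·(-2) - 1.0 = -8.7
h = tanh(z1) = [-0.9997, -1.0]
output = (0.0)·(-0.9997) + (-1.2)·(-1.0) + 0.7 = 1.9

1.9


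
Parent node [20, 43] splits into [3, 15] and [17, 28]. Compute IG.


Parent = [20, 43], H_parent = 0.9016
H_left = 0.65 (n=18), H_right = 0.9565 (n=45)
H_children = (18/63)·0.65 + (45/63)·0.9565 = 0.8689
IG = 0.9016 - 0.8689 = 0.0327

0.0327


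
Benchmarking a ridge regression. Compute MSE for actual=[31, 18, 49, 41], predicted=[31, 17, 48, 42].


Squared errors: (31-31)²=0, (18-17)²=1, (49-48)²=1, (41-42)²=1
Sum = 3
MSE = 3/4 = 3/4

3/4


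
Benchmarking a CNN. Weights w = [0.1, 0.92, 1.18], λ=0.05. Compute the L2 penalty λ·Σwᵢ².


‖w‖₂² = (0.1)² + (0.92)² + (1.18)²
     = 0.01 + 0.8464 + 1.3924
     = 2.2488
λ·‖w‖₂² = 0.05·2.2488 = 0.11244

0.11244


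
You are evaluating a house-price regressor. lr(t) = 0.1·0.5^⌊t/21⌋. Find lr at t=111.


n_drops = ⌊111/21⌋ = 5
lr = 0.1·0.5^5 = 0.1·0.03125 = 0.003125

0.003125


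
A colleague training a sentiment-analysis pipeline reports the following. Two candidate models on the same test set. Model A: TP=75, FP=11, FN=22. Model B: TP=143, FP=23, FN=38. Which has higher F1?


Model A: P=75/86=0.8721, R=75/97=0.7732, F1=2PR/(P+R)=2TP/(2TP+FP+FN)=150/183=0.8197
Model B: P=143/166=0.8614, R=143/181=0.7901, F1=2PR/(P+R)=2TP/(2TP+FP+FN)=286/347=0.8242
0.8197 < 0.8242 → Model B

Model B


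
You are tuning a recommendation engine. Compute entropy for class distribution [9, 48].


Probabilities: [9/57, 48/57] ≈ [0.1579, 0.8421]
H = -((9/57)·log₂(9/57) + (48/57)·log₂(48/57))
  = 0.6292 bits

0.6292 bits


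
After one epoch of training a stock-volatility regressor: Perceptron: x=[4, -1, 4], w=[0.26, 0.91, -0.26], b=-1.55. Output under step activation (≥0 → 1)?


z = (4)·(0.26) + (-1)·(0.91) + (4)·(-0.26) - 1.55
  = -2.46
step(z) = 0 (z<0)

0


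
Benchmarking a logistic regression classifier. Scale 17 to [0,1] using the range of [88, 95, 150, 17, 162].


min=17, max=162
(17-17)/(162-17) = 0/145 = 0.0

0.0


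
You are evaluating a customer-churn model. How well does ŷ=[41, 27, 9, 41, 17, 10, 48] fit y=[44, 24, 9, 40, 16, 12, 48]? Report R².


ȳ = 27.5714
SS_res = Σ(y-ŷ)² = 24
SS_tot = Σ(y-ȳ)² = 1575.71
R² = 1 - SS_res/SS_tot = 1 - 0.0152 = 0.9848

0.9848


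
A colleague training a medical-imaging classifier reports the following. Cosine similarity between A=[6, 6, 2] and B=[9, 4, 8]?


A·B = 6·9 + 6·4 + 2·8 = 94
‖A‖ = √76 = 8.7178, ‖B‖ = √161 = 12.6886
cos = 94/(√76·√161) = 94/√12236 = 0.8498

0.8498


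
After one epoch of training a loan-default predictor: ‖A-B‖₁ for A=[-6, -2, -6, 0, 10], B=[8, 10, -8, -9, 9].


d = |-6-8| + |-2-10| + |-6+ 8| + |0+ 9| + |10-9|
  = 14 + 12 + 2 + 9 + 1
  = 38

38


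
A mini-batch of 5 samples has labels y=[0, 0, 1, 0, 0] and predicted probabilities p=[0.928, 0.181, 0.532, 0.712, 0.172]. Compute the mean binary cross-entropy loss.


L[0] = -ln(1-0.928) = -ln(0.072) = 2.6311
L[1] = -ln(1-0.181) = -ln(0.819) = 0.1997
L[2] = -ln(0.532) = 0.6311
L[3] = -ln(1-0.712) = -ln(0.288) = 1.2448
L[4] = -ln(1-0.172) = -ln(0.828) = 0.1887
mean = (2.6311 + 0.1997 + 0.6311 + 1.2448 + 0.1887)/5 = 0.9791

0.9791


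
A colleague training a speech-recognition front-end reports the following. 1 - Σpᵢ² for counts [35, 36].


Probabilities: [35/71, 36/71] ≈ [0.493, 0.507]
Σpᵢ² = (1225 + 1296)/71² = 2521/5041
Gini = 1 - Σpᵢ² = 1 - 2521/5041 = 0.4999

0.4999


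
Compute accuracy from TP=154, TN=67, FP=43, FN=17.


Accuracy = (TP+TN)/(TP+TN+FP+FN)
= (154+67)/(281)
= 221/281 = 78.65%

78.65%


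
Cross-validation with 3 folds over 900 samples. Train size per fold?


Fold size = 900/3 = 300
Training per fold = 900 - 300 = 600

600


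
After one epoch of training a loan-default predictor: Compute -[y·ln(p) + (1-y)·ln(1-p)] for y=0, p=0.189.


BCE = -[y·ln(p) + (1-y)·ln(1-p)]
= -0 - 1·ln(1-0.189)
= -ln(0.811) = 0.2095

0.2095


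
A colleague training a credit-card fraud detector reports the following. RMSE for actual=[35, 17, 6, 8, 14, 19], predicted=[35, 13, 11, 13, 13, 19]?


MSE = 67/6 = 11.1667
RMSE = √(67/6) = 3.3417

3.3417


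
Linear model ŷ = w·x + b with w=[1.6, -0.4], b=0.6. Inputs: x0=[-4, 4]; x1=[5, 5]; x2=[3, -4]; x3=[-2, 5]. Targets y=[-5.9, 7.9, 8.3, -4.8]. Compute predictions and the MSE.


ŷ0 = (1.6)·(-4) + (-0.4)·(4) + 0.6 = -7.4
ŷ1 = (1.6)·(5) + (-0.4)·(5) + 0.6 = 6.6
ŷ2 = (1.6)·(3) + (-0.4)·(-4) + 0.6 = 7.0
ŷ3 = (1.6)·(-2) + (-0.4)·(5) + 0.6 = -4.6
errors² = [2.25, 1.69, 1.69, 0.04]
MSE = 5.6700/4 = 1.4175

1.4175


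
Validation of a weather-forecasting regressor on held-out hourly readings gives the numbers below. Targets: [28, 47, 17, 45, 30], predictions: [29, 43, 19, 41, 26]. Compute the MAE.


Absolute errors: |28-29|=1, |47-43|=4, |17-19|=2, |45-41|=4, |30-26|=4
Sum = 15
MAE = 15/5 = 3

3


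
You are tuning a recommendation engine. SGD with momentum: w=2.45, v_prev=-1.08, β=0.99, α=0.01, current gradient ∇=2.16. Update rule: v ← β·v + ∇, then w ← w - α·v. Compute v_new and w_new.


v_new = 0.99·-1.08 + 2.16 = -1.0692 + 2.16 = 1.0908
w_new = 2.45 - 0.01·1.0908 = 2.45 - 0.010908 = 2.439092

v_new=1.0908, w_new=2.439092


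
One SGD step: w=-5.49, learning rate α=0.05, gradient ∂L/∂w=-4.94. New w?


w_new = w - α·∇
= -5.49 - 0.05·-4.94
= -5.49 + 0.247
= -5.243

-5.243


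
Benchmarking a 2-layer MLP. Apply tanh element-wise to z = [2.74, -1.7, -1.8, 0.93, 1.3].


tanh(2.74) = 0.9917
tanh(-1.7) = -0.9354
tanh(-1.8) = -0.9468
tanh(0.93) = 0.7306
tanh(1.3) = 0.8617
result = [0.9917, -0.9354, -0.9468, 0.7306, 0.8617]

[0.9917, -0.9354, -0.9468, 0.7306, 0.8617]


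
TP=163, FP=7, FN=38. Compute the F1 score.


Precision = 163/170 = 0.9588
Recall = 163/201 = 0.8109
F1 = 2·P·R/(P+R) = 2·TP/(2·TP+FP+FN) = 326/(326+7+38) = 326/371 = 0.8787

0.8787


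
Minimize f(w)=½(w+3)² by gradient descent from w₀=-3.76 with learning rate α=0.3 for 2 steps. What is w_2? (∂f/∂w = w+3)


step 1: grad = -3.76+3 = -0.76; w = -3.76 - 0.3·(-0.76) = -3.532
step 2: grad = -3.532+3 = -0.532; w = -3.532 - 0.3·(-0.532) = -3.3724

-3.3724


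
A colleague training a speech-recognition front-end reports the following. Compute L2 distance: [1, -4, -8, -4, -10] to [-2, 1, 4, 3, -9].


d = √((1+ 2)² + (-4-1)² + (-8-4)² + (-4-3)² + (-10+ 9)²)
  = √(9 + 25 + 144 + 49 + 1)
  = √228 = 15.0997

15.0997


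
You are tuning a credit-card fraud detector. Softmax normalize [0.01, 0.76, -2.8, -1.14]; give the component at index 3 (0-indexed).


Exponentials: e^0.01=1.0101, e^0.76=2.1383, e^-2.8=0.0608, e^-1.14=0.3198
Sum = 3.529
Softmax = [0.2862, 0.6059, 0.0172, 0.0906]
p[3] = 0.3198/3.529 = 0.0906

0.0906


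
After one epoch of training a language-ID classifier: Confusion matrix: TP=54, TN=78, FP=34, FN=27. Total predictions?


Total = TP + TN + FP + FN
= 54 + 78 + 34 + 27
= 193
(Predicted positive: 88, predicted negative: 105)

193


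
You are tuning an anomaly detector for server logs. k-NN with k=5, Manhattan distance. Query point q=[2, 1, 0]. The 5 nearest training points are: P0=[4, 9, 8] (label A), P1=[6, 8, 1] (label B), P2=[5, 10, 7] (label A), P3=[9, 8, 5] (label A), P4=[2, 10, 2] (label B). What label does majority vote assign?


d(q,P0) = 18  (label A)
d(q,P1) = 12  (label B)
d(q,P2) = 19  (label A)
d(q,P3) = 19  (label A)
d(q,P4) = 11  (label B)
Votes: A=3, B=2
Majority → A

A


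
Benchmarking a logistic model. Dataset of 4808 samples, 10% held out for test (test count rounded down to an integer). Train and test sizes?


Test = ⌊4808·10/100⌋ = 480
Train = 4808 - 480 = 4328

Train: 4328, Test: 480


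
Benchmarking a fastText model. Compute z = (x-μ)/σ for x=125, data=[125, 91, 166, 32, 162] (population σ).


μ = 115.2, σ = 49.749
z = (125 - 115.2)/49.749 = 0.197

0.197


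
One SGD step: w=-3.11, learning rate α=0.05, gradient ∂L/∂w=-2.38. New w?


w_new = w - α·∇
= -3.11 - 0.05·-2.38
= -3.11 + 0.119
= -2.991

-2.991
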